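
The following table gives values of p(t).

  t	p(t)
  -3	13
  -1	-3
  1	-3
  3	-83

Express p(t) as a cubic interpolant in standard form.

Build the Lagrange basis polynomials:
L_0(t) = (t + 1)(t - 1)(t - 3) / [-48] = -(1/48)t^3 + (1/16)t^2 + (1/48)t - 1/16
L_1(t) = (t + 3)(t - 1)(t - 3) / [16] = (1/16)t^3 - (1/16)t^2 - (9/16)t + 9/16
L_2(t) = (t + 3)(t + 1)(t - 3) / [-16] = -(1/16)t^3 - (1/16)t^2 + (9/16)t + 9/16
L_3(t) = (t + 3)(t + 1)(t - 1) / [48] = (1/48)t^3 + (1/16)t^2 - (1/48)t - 1/16
p(t) = 13·L_0 + (-3)·L_1 + (-3)·L_2 + (-83)·L_3
  13·L_0(t) = -(13/48)t^3 + (13/16)t^2 + (13/48)t - 13/16
  (-3)·L_1(t) = -(3/16)t^3 + (3/16)t^2 + (27/16)t - 27/16
  (-3)·L_2(t) = (3/16)t^3 + (3/16)t^2 - (27/16)t - 27/16
  (-83)·L_3(t) = -(83/48)t^3 - (83/16)t^2 + (83/48)t + 83/16
Adding term by term: -2t^3 - 4t^2 + 2t + 1

p(t) = -2t^3 - 4t^2 + 2t + 1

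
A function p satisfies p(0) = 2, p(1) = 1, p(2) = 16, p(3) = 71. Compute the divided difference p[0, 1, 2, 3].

p[0,1] = (1 - 2) / (1 - 0) = -1
p[1,2] = (16 - 1) / (2 - 1) = 15
p[2,3] = (71 - 16) / (3 - 2) = 55
p[0,1,2] = (15 - (-1)) / (2 - 0) = 8
p[1,2,3] = (55 - 15) / (3 - 1) = 20
p[0,1,2,3] = (20 - 8) / (3 - 0) = 4

4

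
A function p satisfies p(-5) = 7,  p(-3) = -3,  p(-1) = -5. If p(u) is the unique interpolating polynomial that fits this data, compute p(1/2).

Evaluate each Lagrange basis at u = 1/2:
L_0(1/2) = (7/2)·(3/2)/[(-2)·(-4)] = 21/32
L_1(1/2) = (11/2)·(3/2)/[(2)·(-2)] = -33/16
L_2(1/2) = (11/2)·(7/2)/[(4)·(2)] = 77/32
Sum: 7·(21/32) + (-3)·(-33/16) + (-5)·(77/32) = -5/4

-5/4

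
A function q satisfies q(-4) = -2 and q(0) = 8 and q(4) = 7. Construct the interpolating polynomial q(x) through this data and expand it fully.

Newton's divided differences:
q[-4,0] = (8 - (-2)) / (0 - (-4)) = 5/2
q[0,4] = (7 - 8) / (4 - 0) = -1/4
q[-4,0,4] = (-1/4 - 5/2) / (4 - (-4)) = -11/32
q(x) = -2 + (5/2)·(x + 4) + (-11/32)·(x + 4)x
Expanding: q(x) = -(11/32)x^2 + (9/8)x + 8

q(x) = -(11/32)x^2 + (9/8)x + 8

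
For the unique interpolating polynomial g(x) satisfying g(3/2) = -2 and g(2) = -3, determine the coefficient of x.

-2

Build the Lagrange basis polynomials:
L_0(x) = (x - 2) / [-1/2] = -2x + 4
L_1(x) = (x - 3/2) / [1/2] = 2x - 3
g(x) = (-2)·L_0 + (-3)·L_1
Only the coefficient of x is needed; take it from each L_i and combine:
(-2)·(-2) + (-3)·(2) = -2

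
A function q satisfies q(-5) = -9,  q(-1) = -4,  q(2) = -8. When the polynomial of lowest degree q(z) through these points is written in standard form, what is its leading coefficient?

The leading coefficient equals the top divided difference q[-5,-1,2].
q[-5,-1] = (-4 - (-9)) / (-1 - (-5)) = 5/4
q[-1,2] = (-8 - (-4)) / (2 - (-1)) = -4/3
q[-5,-1,2] = (-4/3 - 5/4) / (2 - (-5)) = -31/84

-31/84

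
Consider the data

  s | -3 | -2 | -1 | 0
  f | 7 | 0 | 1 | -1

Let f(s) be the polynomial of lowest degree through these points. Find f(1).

L_0(1) = (3)·(2)·(1)/[(-1)·(-2)·(-3)] = -1
L_1(1) = (4)·(2)·(1)/[(1)·(-1)·(-2)] = 4
L_2(1) = (4)·(3)·(1)/[(2)·(1)·(-1)] = -6
L_3(1) = (4)·(3)·(2)/[(3)·(2)·(1)] = 4
Sum: 7·(-1) + 0 + 1·(-6) + (-1)·(4) = -17

-17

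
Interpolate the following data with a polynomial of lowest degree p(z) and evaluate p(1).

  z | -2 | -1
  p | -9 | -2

12

Evaluate each Lagrange basis at z = 1:
L_0(1) = (2)/[(-1)] = -2
L_1(1) = (3)/[(1)] = 3
Sum: (-9)·(-2) + (-2)·(3) = 12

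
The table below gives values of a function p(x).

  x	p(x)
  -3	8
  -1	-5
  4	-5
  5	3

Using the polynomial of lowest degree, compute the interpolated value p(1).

Using Newton's divided-difference form:
p[-3,-1] = (-5 - 8) / (-1 - (-3)) = -13/2
p[-1,4] = (-5 - (-5)) / (4 - (-1)) = 0
p[4,5] = (3 - (-5)) / (5 - 4) = 8
p[-3,-1,4] = (0 - (-13/2)) / (4 - (-3)) = 13/14
p[-1,4,5] = (8 - 0) / (5 - (-1)) = 4/3
p[-3,-1,4,5] = (4/3 - 13/14) / (5 - (-3)) = 17/336
p(1) = 8 + (-13/2)·(4) + (13/14)·(4)·(2) + (17/336)·(4)·(2)·(-3) = -165/14

-165/14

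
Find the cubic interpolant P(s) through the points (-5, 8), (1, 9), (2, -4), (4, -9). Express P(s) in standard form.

Newton's divided differences:
P[-5,1] = (9 - 8) / (1 - (-5)) = 1/6
P[1,2] = (-4 - 9) / (2 - 1) = -13
P[2,4] = (-9 - (-4)) / (4 - 2) = -5/2
P[-5,1,2] = (-13 - 1/6) / (2 - (-5)) = -79/42
P[1,2,4] = (-5/2 - (-13)) / (4 - 1) = 7/2
P[-5,1,2,4] = (7/2 - (-79/42)) / (4 - (-5)) = 113/189
P(s) = 8 + (1/6)·(s + 5) + (-79/42)·(s + 5)(s - 1) + (113/189)·(s + 5)(s - 1)(s - 2)
Expanding: P(s) = (113/189)s^3 - (37/54)s^2 - (817/54)s + 4577/189

P(s) = (113/189)s^3 - (37/54)s^2 - (817/54)s + 4577/189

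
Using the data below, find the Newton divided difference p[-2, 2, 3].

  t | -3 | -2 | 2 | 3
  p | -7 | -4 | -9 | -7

13/20

p[-2,2] = (-9 - (-4)) / (2 - (-2)) = -5/4
p[2,3] = (-7 - (-9)) / (3 - 2) = 2
p[-2,2,3] = (2 - (-5/4)) / (3 - (-2)) = 13/20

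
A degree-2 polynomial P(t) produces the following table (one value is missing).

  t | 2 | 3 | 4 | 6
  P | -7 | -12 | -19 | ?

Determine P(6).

-39

The 3 known values determine P uniquely (degree ≤ 2).
Evaluate each Lagrange basis at t = 6:
L_0(6) = (3)·(2)/[(-1)·(-2)] = 3
L_1(6) = (4)·(2)/[(1)·(-1)] = -8
L_2(6) = (4)·(3)/[(2)·(1)] = 6
Sum: (-7)·(3) + (-12)·(-8) + (-19)·(6) = -39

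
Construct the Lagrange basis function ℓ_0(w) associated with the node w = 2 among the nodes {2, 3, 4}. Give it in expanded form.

ℓ_0(w) = (1/2)w^2 - (7/2)w + 6

ℓ_0(w) = (w - 3)(w - 4) / [(-1)·(-2)]
       = (w^2 - 7w + 12) / (2)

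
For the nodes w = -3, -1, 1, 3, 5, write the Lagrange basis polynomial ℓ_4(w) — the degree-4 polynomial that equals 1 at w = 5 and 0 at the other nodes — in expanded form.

ℓ_4(w) = (w + 3)(w + 1)(w - 1)(w - 3) / [(8)·(6)·(4)·(2)]
       = (w^4 - 10w^2 + 9) / (384)

ℓ_4(w) = (1/384)w^4 - (5/192)w^2 + 3/128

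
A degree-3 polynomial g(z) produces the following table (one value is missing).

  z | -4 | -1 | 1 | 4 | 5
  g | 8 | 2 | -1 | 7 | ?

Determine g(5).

76/5

The 4 known values determine g uniquely (degree ≤ 3).
L_0(5) = (6)·(4)·(1)/[(-3)·(-5)·(-8)] = -1/5
L_1(5) = (9)·(4)·(1)/[(3)·(-2)·(-5)] = 6/5
L_2(5) = (9)·(6)·(1)/[(5)·(2)·(-3)] = -9/5
L_3(5) = (9)·(6)·(4)/[(8)·(5)·(3)] = 9/5
Sum: 8·(-1/5) + 2·(6/5) + (-1)·(-9/5) + 7·(9/5) = 76/5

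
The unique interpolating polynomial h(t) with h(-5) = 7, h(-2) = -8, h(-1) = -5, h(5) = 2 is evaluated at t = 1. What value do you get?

L_0(1) = (3)·(2)·(-4)/[(-3)·(-4)·(-10)] = 1/5
L_1(1) = (6)·(2)·(-4)/[(3)·(-1)·(-7)] = -16/7
L_2(1) = (6)·(3)·(-4)/[(4)·(1)·(-6)] = 3
L_3(1) = (6)·(3)·(2)/[(10)·(7)·(6)] = 3/35
Sum: 7·(1/5) + (-8)·(-16/7) + (-5)·(3) + 2·(3/35) = 34/7

34/7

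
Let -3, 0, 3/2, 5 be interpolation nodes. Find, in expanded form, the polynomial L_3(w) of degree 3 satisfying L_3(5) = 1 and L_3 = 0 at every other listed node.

L_3(w) = (1/140)w^3 + (3/280)w^2 - (9/280)w

L_3(w) = (w + 3)w(w - 3/2) / [(8)·(5)·(7/2)]
       = (w^3 + (3/2)w^2 - (9/2)w) / (140)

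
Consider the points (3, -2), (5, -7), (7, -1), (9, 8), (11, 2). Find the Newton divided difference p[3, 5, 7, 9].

p[3,5] = (-7 - (-2)) / (5 - 3) = -5/2
p[5,7] = (-1 - (-7)) / (7 - 5) = 3
p[7,9] = (8 - (-1)) / (9 - 7) = 9/2
p[3,5,7] = (3 - (-5/2)) / (7 - 3) = 11/8
p[5,7,9] = (9/2 - 3) / (9 - 5) = 3/8
p[3,5,7,9] = (3/8 - 11/8) / (9 - 3) = -1/6

-1/6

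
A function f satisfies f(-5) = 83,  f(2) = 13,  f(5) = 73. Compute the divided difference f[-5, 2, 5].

3

f[-5,2] = (13 - 83) / (2 - (-5)) = -10
f[2,5] = (73 - 13) / (5 - 2) = 20
f[-5,2,5] = (20 - (-10)) / (5 - (-5)) = 3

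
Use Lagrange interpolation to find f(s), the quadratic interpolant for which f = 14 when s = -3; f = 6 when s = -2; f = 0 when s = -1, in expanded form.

f(s) = s^2 - 3s - 4

L_0(s) = (s + 2)(s + 1) / [2] = (1/2)s^2 + (3/2)s + 1
L_1(s) = (s + 3)(s + 1) / [-1] = -s^2 - 4s - 3
L_2(s) = (s + 3)(s + 2) / [2] = (1/2)s^2 + (5/2)s + 3
f(s) = 14·L_0 + 6·L_1 + 0·L_2
  14·L_0(s) = 7s^2 + 21s + 14
  6·L_1(s) = -6s^2 - 24s - 18
  0·L_2(s) = 0
Adding term by term: s^2 - 3s - 4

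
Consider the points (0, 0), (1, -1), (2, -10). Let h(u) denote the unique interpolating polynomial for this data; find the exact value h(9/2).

-135/2

Evaluate each Lagrange basis at u = 9/2:
L_0(9/2) = (7/2)·(5/2)/[(-1)·(-2)] = 35/8
L_1(9/2) = (9/2)·(5/2)/[(1)·(-1)] = -45/4
L_2(9/2) = (9/2)·(7/2)/[(2)·(1)] = 63/8
Sum: 0 + (-1)·(-45/4) + (-10)·(63/8) = -135/2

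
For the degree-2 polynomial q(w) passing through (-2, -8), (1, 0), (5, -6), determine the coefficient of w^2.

-25/42

Build the Lagrange basis polynomials:
L_0(w) = (w - 1)(w - 5) / [21] = (1/21)w^2 - (2/7)w + 5/21
L_1(w) = (w + 2)(w - 5) / [-12] = -(1/12)w^2 + (1/4)w + 5/6
L_2(w) = (w + 2)(w - 1) / [28] = (1/28)w^2 + (1/28)w - 1/14
q(w) = (-8)·L_0 + 0·L_1 + (-6)·L_2
Only the coefficient of w^2 is needed; take it from each L_i and combine:
(-8)·(1/21) + 0·(-1/12) + (-6)·(1/28) = -25/42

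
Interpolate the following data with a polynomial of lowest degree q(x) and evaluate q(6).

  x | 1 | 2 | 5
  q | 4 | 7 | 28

L_0(6) = (4)·(1)/[(-1)·(-4)] = 1
L_1(6) = (5)·(1)/[(1)·(-3)] = -5/3
L_2(6) = (5)·(4)/[(4)·(3)] = 5/3
Sum: 4·(1) + 7·(-5/3) + 28·(5/3) = 39

39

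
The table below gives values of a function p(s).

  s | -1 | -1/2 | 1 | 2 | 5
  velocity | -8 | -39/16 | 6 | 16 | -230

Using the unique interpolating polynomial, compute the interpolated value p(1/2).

37/16

Evaluate each Lagrange basis at s = 1/2:
L_0(1/2) = (1)·(-1/2)·(-3/2)·(-9/2)/[(-1/2)·(-2)·(-3)·(-6)] = -3/16
L_1(1/2) = (3/2)·(-1/2)·(-3/2)·(-9/2)/[(1/2)·(-3/2)·(-5/2)·(-11/2)] = 27/55
L_2(1/2) = (3/2)·(1)·(-3/2)·(-9/2)/[(2)·(3/2)·(-1)·(-4)] = 27/32
L_3(1/2) = (3/2)·(1)·(-1/2)·(-9/2)/[(3)·(5/2)·(1)·(-3)] = -3/20
L_4(1/2) = (3/2)·(1)·(-1/2)·(-3/2)/[(6)·(11/2)·(4)·(3)] = 1/352
Sum: (-8)·(-3/16) + (-39/16)·(27/55) + 6·(27/32) + 16·(-3/20) + (-230)·(1/352) = 37/16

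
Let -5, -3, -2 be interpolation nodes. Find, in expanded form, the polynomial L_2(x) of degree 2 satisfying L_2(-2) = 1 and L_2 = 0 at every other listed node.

L_2(x) = (1/3)x^2 + (8/3)x + 5

L_2(x) = (x + 5)(x + 3) / [(3)·(1)]
       = (x^2 + 8x + 15) / (3)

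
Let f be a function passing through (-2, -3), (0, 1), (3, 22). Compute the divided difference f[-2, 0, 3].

1

f[-2,0] = (1 - (-3)) / (0 - (-2)) = 2
f[0,3] = (22 - 1) / (3 - 0) = 7
f[-2,0,3] = (7 - 2) / (3 - (-2)) = 1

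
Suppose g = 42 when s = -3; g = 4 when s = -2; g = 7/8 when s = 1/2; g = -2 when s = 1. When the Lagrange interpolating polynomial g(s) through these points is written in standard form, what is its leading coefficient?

-3

The leading coefficient equals the top divided difference g[-3,-2,1/2,1].
g[-3,-2] = (4 - 42) / (-2 - (-3)) = -38
g[-2,1/2] = (7/8 - 4) / (1/2 - (-2)) = -5/4
g[1/2,1] = (-2 - 7/8) / (1 - 1/2) = -23/4
g[-3,-2,1/2] = (-5/4 - (-38)) / (1/2 - (-3)) = 21/2
g[-2,1/2,1] = (-23/4 - (-5/4)) / (1 - (-2)) = -3/2
g[-3,-2,1/2,1] = (-3/2 - 21/2) / (1 - (-3)) = -3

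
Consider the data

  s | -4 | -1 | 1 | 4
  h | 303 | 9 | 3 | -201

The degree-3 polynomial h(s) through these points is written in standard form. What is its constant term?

Build the Lagrange basis polynomials:
L_0(s) = (s + 1)(s - 1)(s - 4) / [-120] = -(1/120)s^3 + (1/30)s^2 + (1/120)s - 1/30
L_1(s) = (s + 4)(s - 1)(s - 4) / [30] = (1/30)s^3 - (1/30)s^2 - (8/15)s + 8/15
L_2(s) = (s + 4)(s + 1)(s - 4) / [-30] = -(1/30)s^3 - (1/30)s^2 + (8/15)s + 8/15
L_3(s) = (s + 4)(s + 1)(s - 1) / [120] = (1/120)s^3 + (1/30)s^2 - (1/120)s - 1/30
h(s) = 303·L_0 + 9·L_1 + 3·L_2 + (-201)·L_3
Only the constant term is needed; take it from each L_i and combine:
303·(-1/30) + 9·(8/15) + 3·(8/15) + (-201)·(-1/30) = 3

3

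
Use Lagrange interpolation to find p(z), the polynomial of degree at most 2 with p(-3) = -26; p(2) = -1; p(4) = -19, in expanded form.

p(z) = -2z^2 + 3z + 1

Build the Lagrange basis polynomials:
L_0(z) = (z - 2)(z - 4) / [35] = (1/35)z^2 - (6/35)z + 8/35
L_1(z) = (z + 3)(z - 4) / [-10] = -(1/10)z^2 + (1/10)z + 6/5
L_2(z) = (z + 3)(z - 2) / [14] = (1/14)z^2 + (1/14)z - 3/7
p(z) = (-26)·L_0 + (-1)·L_1 + (-19)·L_2
  (-26)·L_0(z) = -(26/35)z^2 + (156/35)z - 208/35
  (-1)·L_1(z) = (1/10)z^2 - (1/10)z - 6/5
  (-19)·L_2(z) = -(19/14)z^2 - (19/14)z + 57/7
Adding term by term: -2z^2 + 3z + 1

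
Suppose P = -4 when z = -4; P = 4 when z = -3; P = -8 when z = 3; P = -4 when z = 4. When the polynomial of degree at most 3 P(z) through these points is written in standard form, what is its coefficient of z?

Build the Lagrange basis polynomials:
L_0(z) = (z + 3)(z - 3)(z - 4) / [-56] = -(1/56)z^3 + (1/14)z^2 + (9/56)z - 9/14
L_1(z) = (z + 4)(z - 3)(z - 4) / [42] = (1/42)z^3 - (1/14)z^2 - (8/21)z + 8/7
L_2(z) = (z + 4)(z + 3)(z - 4) / [-42] = -(1/42)z^3 - (1/14)z^2 + (8/21)z + 8/7
L_3(z) = (z + 4)(z + 3)(z - 3) / [56] = (1/56)z^3 + (1/14)z^2 - (9/56)z - 9/14
P(z) = (-4)·L_0 + 4·L_1 + (-8)·L_2 + (-4)·L_3
Only the coefficient of z is needed; take it from each L_i and combine:
(-4)·(9/56) + 4·(-8/21) + (-8)·(8/21) + (-4)·(-9/56) = -32/7

-32/7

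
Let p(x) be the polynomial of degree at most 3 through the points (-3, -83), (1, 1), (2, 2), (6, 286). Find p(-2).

-26

Evaluate each Lagrange basis at x = -2:
L_0(-2) = (-3)·(-4)·(-8)/[(-4)·(-5)·(-9)] = 8/15
L_1(-2) = (1)·(-4)·(-8)/[(4)·(-1)·(-5)] = 8/5
L_2(-2) = (1)·(-3)·(-8)/[(5)·(1)·(-4)] = -6/5
L_3(-2) = (1)·(-3)·(-4)/[(9)·(5)·(4)] = 1/15
Sum: (-83)·(8/15) + 1·(8/5) + 2·(-6/5) + 286·(1/15) = -26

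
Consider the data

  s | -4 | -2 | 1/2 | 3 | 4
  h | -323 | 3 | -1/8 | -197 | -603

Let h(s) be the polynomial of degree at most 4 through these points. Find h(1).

-3

L_0(1) = (3)·(1/2)·(-2)·(-3)/[(-2)·(-9/2)·(-7)·(-8)] = 1/56
L_1(1) = (5)·(1/2)·(-2)·(-3)/[(2)·(-5/2)·(-5)·(-6)] = -1/10
L_2(1) = (5)·(3)·(-2)·(-3)/[(9/2)·(5/2)·(-5/2)·(-7/2)] = 32/35
L_3(1) = (5)·(3)·(1/2)·(-3)/[(7)·(5)·(5/2)·(-1)] = 9/35
L_4(1) = (5)·(3)·(1/2)·(-2)/[(8)·(6)·(7/2)·(1)] = -5/56
Sum: (-323)·(1/56) + 3·(-1/10) + (-1/8)·(32/35) + (-197)·(9/35) + (-603)·(-5/56) = -3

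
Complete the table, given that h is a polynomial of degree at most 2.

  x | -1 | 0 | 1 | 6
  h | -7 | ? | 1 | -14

The 3 known values determine h uniquely (degree ≤ 2).
Evaluate each Lagrange basis at x = 0:
L_0(0) = (-1)·(-6)/[(-2)·(-7)] = 3/7
L_1(0) = (1)·(-6)/[(2)·(-5)] = 3/5
L_2(0) = (1)·(-1)/[(7)·(5)] = -1/35
Sum: (-7)·(3/7) + 1·(3/5) + (-14)·(-1/35) = -2

-2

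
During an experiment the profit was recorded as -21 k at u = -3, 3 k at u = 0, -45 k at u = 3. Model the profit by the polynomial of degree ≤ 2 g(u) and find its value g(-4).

L_0(-4) = (-4)·(-7)/[(-3)·(-6)] = 14/9
L_1(-4) = (-1)·(-7)/[(3)·(-3)] = -7/9
L_2(-4) = (-1)·(-4)/[(6)·(3)] = 2/9
Sum: (-21)·(14/9) + 3·(-7/9) + (-45)·(2/9) = -45

-45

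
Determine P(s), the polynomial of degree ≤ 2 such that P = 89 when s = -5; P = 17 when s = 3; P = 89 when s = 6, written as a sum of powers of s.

P(s) = 3s^2 - 3s - 1

Build the Lagrange basis polynomials:
L_0(s) = (s - 3)(s - 6) / [88] = (1/88)s^2 - (9/88)s + 9/44
L_1(s) = (s + 5)(s - 6) / [-24] = -(1/24)s^2 + (1/24)s + 5/4
L_2(s) = (s + 5)(s - 3) / [33] = (1/33)s^2 + (2/33)s - 5/11
P(s) = 89·L_0 + 17·L_1 + 89·L_2
  89·L_0(s) = (89/88)s^2 - (801/88)s + 801/44
  17·L_1(s) = -(17/24)s^2 + (17/24)s + 85/4
  89·L_2(s) = (89/33)s^2 + (178/33)s - 445/11
Adding term by term: 3s^2 - 3s - 1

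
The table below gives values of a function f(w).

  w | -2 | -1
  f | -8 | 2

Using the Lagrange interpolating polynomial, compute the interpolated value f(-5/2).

-13

L_0(-5/2) = (-3/2)/[(-1)] = 3/2
L_1(-5/2) = (-1/2)/[(1)] = -1/2
Sum: (-8)·(3/2) + 2·(-1/2) = -13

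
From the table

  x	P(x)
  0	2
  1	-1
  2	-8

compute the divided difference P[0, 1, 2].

P[0,1] = (-1 - 2) / (1 - 0) = -3
P[1,2] = (-8 - (-1)) / (2 - 1) = -7
P[0,1,2] = (-7 - (-3)) / (2 - 0) = -2

-2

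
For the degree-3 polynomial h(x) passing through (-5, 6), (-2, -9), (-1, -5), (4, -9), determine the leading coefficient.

L_0(x) = (x + 2)(x + 1)(x - 4) / [-108] = -(1/108)x^3 + (1/108)x^2 + (5/54)x + 2/27
L_1(x) = (x + 5)(x + 1)(x - 4) / [18] = (1/18)x^3 + (1/9)x^2 - (19/18)x - 10/9
L_2(x) = (x + 5)(x + 2)(x - 4) / [-20] = -(1/20)x^3 - (3/20)x^2 + (9/10)x + 2
L_3(x) = (x + 5)(x + 2)(x + 1) / [270] = (1/270)x^3 + (4/135)x^2 + (17/270)x + 1/27
h(x) = 6·L_0 + (-9)·L_1 + (-5)·L_2 + (-9)·L_3
Only the coefficient of x^3 is needed; take it from each L_i and combine:
6·(-1/108) + (-9)·(1/18) + (-5)·(-1/20) + (-9)·(1/270) = -61/180

-61/180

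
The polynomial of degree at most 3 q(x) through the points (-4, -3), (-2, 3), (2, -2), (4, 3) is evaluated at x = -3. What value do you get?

Evaluate each Lagrange basis at x = -3:
L_0(-3) = (-1)·(-5)·(-7)/[(-2)·(-6)·(-8)] = 35/96
L_1(-3) = (1)·(-5)·(-7)/[(2)·(-4)·(-6)] = 35/48
L_2(-3) = (1)·(-1)·(-7)/[(6)·(4)·(-2)] = -7/48
L_3(-3) = (1)·(-1)·(-5)/[(8)·(6)·(2)] = 5/96
Sum: (-3)·(35/96) + 3·(35/48) + (-2)·(-7/48) + 3·(5/96) = 37/24

37/24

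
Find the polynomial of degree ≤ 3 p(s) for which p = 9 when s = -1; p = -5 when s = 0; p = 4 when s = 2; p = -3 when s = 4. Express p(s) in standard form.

p(s) = -(49/30)s^3 + (39/5)s^2 - (137/30)s - 5

L_0(s) = s(s - 2)(s - 4) / [-15] = -(1/15)s^3 + (2/5)s^2 - (8/15)s
L_1(s) = (s + 1)(s - 2)(s - 4) / [8] = (1/8)s^3 - (5/8)s^2 + (1/4)s + 1
L_2(s) = (s + 1)s(s - 4) / [-12] = -(1/12)s^3 + (1/4)s^2 + (1/3)s
L_3(s) = (s + 1)s(s - 2) / [40] = (1/40)s^3 - (1/40)s^2 - (1/20)s
p(s) = 9·L_0 + (-5)·L_1 + 4·L_2 + (-3)·L_3
  9·L_0(s) = -(3/5)s^3 + (18/5)s^2 - (24/5)s
  (-5)·L_1(s) = -(5/8)s^3 + (25/8)s^2 - (5/4)s - 5
  4·L_2(s) = -(1/3)s^3 + s^2 + (4/3)s
  (-3)·L_3(s) = -(3/40)s^3 + (3/40)s^2 + (3/20)s
Adding term by term: -(49/30)s^3 + (39/5)s^2 - (137/30)s - 5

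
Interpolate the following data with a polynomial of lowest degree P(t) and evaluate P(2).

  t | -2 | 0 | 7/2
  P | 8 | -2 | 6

L_0(2) = (2)·(-3/2)/[(-2)·(-11/2)] = -3/11
L_1(2) = (4)·(-3/2)/[(2)·(-7/2)] = 6/7
L_2(2) = (4)·(2)/[(11/2)·(7/2)] = 32/77
Sum: 8·(-3/11) + (-2)·(6/7) + 6·(32/77) = -108/77

-108/77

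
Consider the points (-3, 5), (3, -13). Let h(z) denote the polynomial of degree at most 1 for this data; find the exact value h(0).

-4

Evaluate each Lagrange basis at z = 0:
L_0(0) = (-3)/[(-6)] = 1/2
L_1(0) = (3)/[(6)] = 1/2
Sum: 5·(1/2) + (-13)·(1/2) = -4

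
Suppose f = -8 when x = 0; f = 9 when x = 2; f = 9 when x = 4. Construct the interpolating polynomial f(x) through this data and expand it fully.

f(x) = -(17/8)x^2 + (51/4)x - 8

Build the Lagrange basis polynomials:
L_0(x) = (x - 2)(x - 4) / [8] = (1/8)x^2 - (3/4)x + 1
L_1(x) = x(x - 4) / [-4] = -(1/4)x^2 + x
L_2(x) = x(x - 2) / [8] = (1/8)x^2 - (1/4)x
f(x) = (-8)·L_0 + 9·L_1 + 9·L_2
  (-8)·L_0(x) = -x^2 + 6x - 8
  9·L_1(x) = -(9/4)x^2 + 9x
  9·L_2(x) = (9/8)x^2 - (9/4)x
Adding term by term: -(17/8)x^2 + (51/4)x - 8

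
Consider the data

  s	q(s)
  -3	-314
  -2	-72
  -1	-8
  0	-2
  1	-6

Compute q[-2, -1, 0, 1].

q[-2,-1] = (-8 - (-72)) / (-1 - (-2)) = 64
q[-1,0] = (-2 - (-8)) / (0 - (-1)) = 6
q[0,1] = (-6 - (-2)) / (1 - 0) = -4
q[-2,-1,0] = (6 - 64) / (0 - (-2)) = -29
q[-1,0,1] = (-4 - 6) / (1 - (-1)) = -5
q[-2,-1,0,1] = (-5 - (-29)) / (1 - (-2)) = 8

8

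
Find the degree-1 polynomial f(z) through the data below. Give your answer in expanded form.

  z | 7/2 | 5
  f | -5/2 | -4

L_0(z) = (z - 5) / [-3/2] = -(2/3)z + 10/3
L_1(z) = (z - 7/2) / [3/2] = (2/3)z - 7/3
f(z) = (-5/2)·L_0 + (-4)·L_1
  (-5/2)·L_0(z) = (5/3)z - 25/3
  (-4)·L_1(z) = -(8/3)z + 28/3
Adding term by term: -z + 1

f(z) = -z + 1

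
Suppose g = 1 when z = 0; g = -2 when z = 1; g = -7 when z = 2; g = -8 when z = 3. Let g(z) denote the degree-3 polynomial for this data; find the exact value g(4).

Using Newton's divided-difference form:
g[0,1] = (-2 - 1) / (1 - 0) = -3
g[1,2] = (-7 - (-2)) / (2 - 1) = -5
g[2,3] = (-8 - (-7)) / (3 - 2) = -1
g[0,1,2] = (-5 - (-3)) / (2 - 0) = -1
g[1,2,3] = (-1 - (-5)) / (3 - 1) = 2
g[0,1,2,3] = (2 - (-1)) / (3 - 0) = 1
g(4) = 1 + (-3)·(4) + (-1)·(4)·(3) + 1·(4)·(3)·(2) = 1

1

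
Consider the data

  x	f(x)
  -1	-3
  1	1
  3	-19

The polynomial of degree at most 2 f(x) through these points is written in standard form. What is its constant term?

2

Build the Lagrange basis polynomials:
L_0(x) = (x - 1)(x - 3) / [8] = (1/8)x^2 - (1/2)x + 3/8
L_1(x) = (x + 1)(x - 3) / [-4] = -(1/4)x^2 + (1/2)x + 3/4
L_2(x) = (x + 1)(x - 1) / [8] = (1/8)x^2 - 1/8
f(x) = (-3)·L_0 + 1·L_1 + (-19)·L_2
Only the constant term is needed; take it from each L_i and combine:
(-3)·(3/8) + 1·(3/4) + (-19)·(-1/8) = 2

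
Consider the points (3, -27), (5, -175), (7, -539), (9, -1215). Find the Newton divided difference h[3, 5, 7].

h[3,5] = (-175 - (-27)) / (5 - 3) = -74
h[5,7] = (-539 - (-175)) / (7 - 5) = -182
h[3,5,7] = (-182 - (-74)) / (7 - 3) = -27

-27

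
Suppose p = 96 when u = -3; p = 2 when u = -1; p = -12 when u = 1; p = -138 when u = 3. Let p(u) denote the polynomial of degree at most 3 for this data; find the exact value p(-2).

Using Newton's divided-difference form:
p[-3,-1] = (2 - 96) / (-1 - (-3)) = -47
p[-1,1] = (-12 - 2) / (1 - (-1)) = -7
p[1,3] = (-138 - (-12)) / (3 - 1) = -63
p[-3,-1,1] = (-7 - (-47)) / (1 - (-3)) = 10
p[-1,1,3] = (-63 - (-7)) / (3 - (-1)) = -14
p[-3,-1,1,3] = (-14 - 10) / (3 - (-3)) = -4
p(-2) = 96 + (-47)·(1) + 10·(1)·(-1) + (-4)·(1)·(-1)·(-3) = 27

27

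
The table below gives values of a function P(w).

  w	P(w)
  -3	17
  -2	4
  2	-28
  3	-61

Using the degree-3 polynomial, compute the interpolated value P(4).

-116

Using Newton's divided-difference form:
P[-3,-2] = (4 - 17) / (-2 - (-3)) = -13
P[-2,2] = (-28 - 4) / (2 - (-2)) = -8
P[2,3] = (-61 - (-28)) / (3 - 2) = -33
P[-3,-2,2] = (-8 - (-13)) / (2 - (-3)) = 1
P[-2,2,3] = (-33 - (-8)) / (3 - (-2)) = -5
P[-3,-2,2,3] = (-5 - 1) / (3 - (-3)) = -1
P(4) = 17 + (-13)·(7) + 1·(7)·(6) + (-1)·(7)·(6)·(2) = -116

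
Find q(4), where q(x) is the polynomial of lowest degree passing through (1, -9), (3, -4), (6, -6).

-17/5

L_0(4) = (1)·(-2)/[(-2)·(-5)] = -1/5
L_1(4) = (3)·(-2)/[(2)·(-3)] = 1
L_2(4) = (3)·(1)/[(5)·(3)] = 1/5
Sum: (-9)·(-1/5) + (-4)·(1) + (-6)·(1/5) = -17/5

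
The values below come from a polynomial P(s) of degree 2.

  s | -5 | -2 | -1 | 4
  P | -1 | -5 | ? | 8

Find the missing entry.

The 3 known values determine P uniquely (degree ≤ 2).
L_0(-1) = (1)·(-5)/[(-3)·(-9)] = -5/27
L_1(-1) = (4)·(-5)/[(3)·(-6)] = 10/9
L_2(-1) = (4)·(1)/[(9)·(6)] = 2/27
Sum: (-1)·(-5/27) + (-5)·(10/9) + 8·(2/27) = -43/9

-43/9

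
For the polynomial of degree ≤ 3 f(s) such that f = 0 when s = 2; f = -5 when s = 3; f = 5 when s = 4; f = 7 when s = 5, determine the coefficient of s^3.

L_0(s) = (s - 3)(s - 4)(s - 5) / [-6] = -(1/6)s^3 + 2s^2 - (47/6)s + 10
L_1(s) = (s - 2)(s - 4)(s - 5) / [2] = (1/2)s^3 - (11/2)s^2 + 19s - 20
L_2(s) = (s - 2)(s - 3)(s - 5) / [-2] = -(1/2)s^3 + 5s^2 - (31/2)s + 15
L_3(s) = (s - 2)(s - 3)(s - 4) / [6] = (1/6)s^3 - (3/2)s^2 + (13/3)s - 4
f(s) = 0·L_0 + (-5)·L_1 + 5·L_2 + 7·L_3
Only the coefficient of s^3 is needed; take it from each L_i and combine:
0·(-1/6) + (-5)·(1/2) + 5·(-1/2) + 7·(1/6) = -23/6

-23/6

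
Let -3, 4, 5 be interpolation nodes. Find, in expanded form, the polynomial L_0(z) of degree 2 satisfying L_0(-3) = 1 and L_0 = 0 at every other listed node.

L_0(z) = (1/56)z^2 - (9/56)z + 5/14

L_0(z) = (z - 4)(z - 5) / [(-7)·(-8)]
       = (z^2 - 9z + 20) / (56)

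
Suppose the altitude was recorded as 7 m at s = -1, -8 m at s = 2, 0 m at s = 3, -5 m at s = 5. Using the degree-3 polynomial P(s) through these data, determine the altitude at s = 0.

L_0(0) = (-2)·(-3)·(-5)/[(-3)·(-4)·(-6)] = 5/12
L_1(0) = (1)·(-3)·(-5)/[(3)·(-1)·(-3)] = 5/3
L_2(0) = (1)·(-2)·(-5)/[(4)·(1)·(-2)] = -5/4
L_3(0) = (1)·(-2)·(-3)/[(6)·(3)·(2)] = 1/6
Sum: 7·(5/12) + (-8)·(5/3) + 0 + (-5)·(1/6) = -45/4

-45/4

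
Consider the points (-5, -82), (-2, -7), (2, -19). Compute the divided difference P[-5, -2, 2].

-4

P[-5,-2] = (-7 - (-82)) / (-2 - (-5)) = 25
P[-2,2] = (-19 - (-7)) / (2 - (-2)) = -3
P[-5,-2,2] = (-3 - 25) / (2 - (-5)) = -4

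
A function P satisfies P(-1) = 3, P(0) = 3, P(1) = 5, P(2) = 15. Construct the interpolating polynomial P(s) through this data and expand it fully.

Build the Lagrange basis polynomials:
L_0(s) = s(s - 1)(s - 2) / [-6] = -(1/6)s^3 + (1/2)s^2 - (1/3)s
L_1(s) = (s + 1)(s - 1)(s - 2) / [2] = (1/2)s^3 - s^2 - (1/2)s + 1
L_2(s) = (s + 1)s(s - 2) / [-2] = -(1/2)s^3 + (1/2)s^2 + s
L_3(s) = (s + 1)s(s - 1) / [6] = (1/6)s^3 - (1/6)s
P(s) = 3·L_0 + 3·L_1 + 5·L_2 + 15·L_3
  3·L_0(s) = -(1/2)s^3 + (3/2)s^2 - s
  3·L_1(s) = (3/2)s^3 - 3s^2 - (3/2)s + 3
  5·L_2(s) = -(5/2)s^3 + (5/2)s^2 + 5s
  15·L_3(s) = (5/2)s^3 - (5/2)s
Adding term by term: s^3 + s^2 + 3

P(s) = s^3 + s^2 + 3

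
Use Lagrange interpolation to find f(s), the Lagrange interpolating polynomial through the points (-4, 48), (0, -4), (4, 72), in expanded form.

Build the Lagrange basis polynomials:
L_0(s) = s(s - 4) / [32] = (1/32)s^2 - (1/8)s
L_1(s) = (s + 4)(s - 4) / [-16] = -(1/16)s^2 + 1
L_2(s) = (s + 4)s / [32] = (1/32)s^2 + (1/8)s
f(s) = 48·L_0 + (-4)·L_1 + 72·L_2
  48·L_0(s) = (3/2)s^2 - 6s
  (-4)·L_1(s) = (1/4)s^2 - 4
  72·L_2(s) = (9/4)s^2 + 9s
Adding term by term: 4s^2 + 3s - 4

f(s) = 4s^2 + 3s - 4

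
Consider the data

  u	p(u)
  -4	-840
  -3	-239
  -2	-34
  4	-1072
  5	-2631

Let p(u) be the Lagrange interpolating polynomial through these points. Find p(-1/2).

L_0(-1/2) = (5/2)·(3/2)·(-9/2)·(-11/2)/[(-1)·(-2)·(-8)·(-9)] = 165/256
L_1(-1/2) = (7/2)·(3/2)·(-9/2)·(-11/2)/[(1)·(-1)·(-7)·(-8)] = -297/128
L_2(-1/2) = (7/2)·(5/2)·(-9/2)·(-11/2)/[(2)·(1)·(-6)·(-7)] = 165/64
L_3(-1/2) = (7/2)·(5/2)·(3/2)·(-11/2)/[(8)·(7)·(6)·(-1)] = 55/256
L_4(-1/2) = (7/2)·(5/2)·(3/2)·(-9/2)/[(9)·(8)·(7)·(1)] = -15/128
Sum: (-840)·(165/256) + (-239)·(-297/128) + (-34)·(165/64) + (-1072)·(55/256) + (-2631)·(-15/128) = 7/2

7/2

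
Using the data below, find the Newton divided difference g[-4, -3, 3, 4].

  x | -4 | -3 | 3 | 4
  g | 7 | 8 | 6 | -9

-5/21

g[-4,-3] = (8 - 7) / (-3 - (-4)) = 1
g[-3,3] = (6 - 8) / (3 - (-3)) = -1/3
g[3,4] = (-9 - 6) / (4 - 3) = -15
g[-4,-3,3] = (-1/3 - 1) / (3 - (-4)) = -4/21
g[-3,3,4] = (-15 - (-1/3)) / (4 - (-3)) = -44/21
g[-4,-3,3,4] = (-44/21 - (-4/21)) / (4 - (-4)) = -5/21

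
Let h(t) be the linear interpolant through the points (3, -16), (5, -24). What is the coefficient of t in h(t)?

-4

The leading coefficient equals the top divided difference h[3,5].
h[3,5] = (-24 - (-16)) / (5 - 3) = -4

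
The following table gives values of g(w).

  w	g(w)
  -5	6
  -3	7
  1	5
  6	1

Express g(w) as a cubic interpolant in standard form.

g(w) = (2/165)w^3 - (9/110)w^2 - (247/330)w + 64/11

Build the Lagrange basis polynomials:
L_0(w) = (w + 3)(w - 1)(w - 6) / [-132] = -(1/132)w^3 + (1/33)w^2 + (5/44)w - 3/22
L_1(w) = (w + 5)(w - 1)(w - 6) / [72] = (1/72)w^3 - (1/36)w^2 - (29/72)w + 5/12
L_2(w) = (w + 5)(w + 3)(w - 6) / [-120] = -(1/120)w^3 - (1/60)w^2 + (11/40)w + 3/4
L_3(w) = (w + 5)(w + 3)(w - 1) / [495] = (1/495)w^3 + (7/495)w^2 + (7/495)w - 1/33
g(w) = 6·L_0 + 7·L_1 + 5·L_2 + 1·L_3
  6·L_0(w) = -(1/22)w^3 + (2/11)w^2 + (15/22)w - 9/11
  7·L_1(w) = (7/72)w^3 - (7/36)w^2 - (203/72)w + 35/12
  5·L_2(w) = -(1/24)w^3 - (1/12)w^2 + (11/8)w + 15/4
  1·L_3(w) = (1/495)w^3 + (7/495)w^2 + (7/495)w - 1/33
Adding term by term: (2/165)w^3 - (9/110)w^2 - (247/330)w + 64/11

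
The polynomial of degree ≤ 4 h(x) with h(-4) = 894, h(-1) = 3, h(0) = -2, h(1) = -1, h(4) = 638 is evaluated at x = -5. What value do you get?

Using Newton's divided-difference form:
h[-4,-1] = (3 - 894) / (-1 - (-4)) = -297
h[-1,0] = (-2 - 3) / (0 - (-1)) = -5
h[0,1] = (-1 - (-2)) / (1 - 0) = 1
h[1,4] = (638 - (-1)) / (4 - 1) = 213
h[-4,-1,0] = (-5 - (-297)) / (0 - (-4)) = 73
h[-1,0,1] = (1 - (-5)) / (1 - (-1)) = 3
h[0,1,4] = (213 - 1) / (4 - 0) = 53
h[-4,-1,0,1] = (3 - 73) / (1 - (-4)) = -14
h[-1,0,1,4] = (53 - 3) / (4 - (-1)) = 10
h[-4,-1,0,1,4] = (10 - (-14)) / (4 - (-4)) = 3
h(-5) = 894 + (-297)·(-1) + 73·(-1)·(-4) + (-14)·(-1)·(-4)·(-5) + 3·(-1)·(-4)·(-5)·(-6) = 2123

2123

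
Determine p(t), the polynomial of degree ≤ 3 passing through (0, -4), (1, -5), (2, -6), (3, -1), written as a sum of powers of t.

Newton's divided differences:
p[0,1] = (-5 - (-4)) / (1 - 0) = -1
p[1,2] = (-6 - (-5)) / (2 - 1) = -1
p[2,3] = (-1 - (-6)) / (3 - 2) = 5
p[0,1,2] = (-1 - (-1)) / (2 - 0) = 0
p[1,2,3] = (5 - (-1)) / (3 - 1) = 3
p[0,1,2,3] = (3 - 0) / (3 - 0) = 1
p(t) = -4 + (-1)·t + 1·t(t - 1)(t - 2)
Expanding: p(t) = t^3 - 3t^2 + t - 4

p(t) = t^3 - 3t^2 + t - 4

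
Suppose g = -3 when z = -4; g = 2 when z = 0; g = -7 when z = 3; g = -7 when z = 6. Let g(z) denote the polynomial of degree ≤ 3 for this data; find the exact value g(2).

Using Newton's divided-difference form:
g[-4,0] = (2 - (-3)) / (0 - (-4)) = 5/4
g[0,3] = (-7 - 2) / (3 - 0) = -3
g[3,6] = (-7 - (-7)) / (6 - 3) = 0
g[-4,0,3] = (-3 - 5/4) / (3 - (-4)) = -17/28
g[0,3,6] = (0 - (-3)) / (6 - 0) = 1/2
g[-4,0,3,6] = (1/2 - (-17/28)) / (6 - (-4)) = 31/280
g(2) = -3 + (5/4)·(6) + (-17/28)·(6)·(2) + (31/280)·(6)·(2)·(-1) = -144/35

-144/35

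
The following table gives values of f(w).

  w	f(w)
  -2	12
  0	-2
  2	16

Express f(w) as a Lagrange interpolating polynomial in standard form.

f(w) = 4w^2 + w - 2

L_0(w) = w(w - 2) / [8] = (1/8)w^2 - (1/4)w
L_1(w) = (w + 2)(w - 2) / [-4] = -(1/4)w^2 + 1
L_2(w) = (w + 2)w / [8] = (1/8)w^2 + (1/4)w
f(w) = 12·L_0 + (-2)·L_1 + 16·L_2
  12·L_0(w) = (3/2)w^2 - 3w
  (-2)·L_1(w) = (1/2)w^2 - 2
  16·L_2(w) = 2w^2 + 4w
Adding term by term: 4w^2 + w - 2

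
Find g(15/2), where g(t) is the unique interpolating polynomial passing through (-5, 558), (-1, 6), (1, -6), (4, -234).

Evaluate each Lagrange basis at t = 15/2:
L_0(15/2) = (17/2)·(13/2)·(7/2)/[(-4)·(-6)·(-9)] = -1547/1728
L_1(15/2) = (25/2)·(13/2)·(7/2)/[(4)·(-2)·(-5)] = 455/64
L_2(15/2) = (25/2)·(17/2)·(7/2)/[(6)·(2)·(-3)] = -2975/288
L_3(15/2) = (25/2)·(17/2)·(13/2)/[(9)·(5)·(3)] = 1105/216
Sum: 558·(-1547/1728) + 6·(455/64) + (-6)·(-2975/288) + (-234)·(1105/216) = -1592

-1592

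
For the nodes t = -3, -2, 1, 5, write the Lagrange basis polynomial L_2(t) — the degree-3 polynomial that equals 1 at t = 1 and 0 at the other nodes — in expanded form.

L_2(t) = -(1/48)t^3 + (19/48)t + 5/8

L_2(t) = (t + 3)(t + 2)(t - 5) / [(4)·(3)·(-4)]
       = (t^3 - 19t - 30) / (-48)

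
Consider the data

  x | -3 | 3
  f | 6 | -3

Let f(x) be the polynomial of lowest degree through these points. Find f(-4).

15/2

Evaluate each Lagrange basis at x = -4:
L_0(-4) = (-7)/[(-6)] = 7/6
L_1(-4) = (-1)/[(6)] = -1/6
Sum: 6·(7/6) + (-3)·(-1/6) = 15/2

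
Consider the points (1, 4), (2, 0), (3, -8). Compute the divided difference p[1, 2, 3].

p[1,2] = (0 - 4) / (2 - 1) = -4
p[2,3] = (-8 - 0) / (3 - 2) = -8
p[1,2,3] = (-8 - (-4)) / (3 - 1) = -2

-2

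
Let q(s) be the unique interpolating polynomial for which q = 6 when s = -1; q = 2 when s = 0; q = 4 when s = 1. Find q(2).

12

L_0(2) = (2)·(1)/[(-1)·(-2)] = 1
L_1(2) = (3)·(1)/[(1)·(-1)] = -3
L_2(2) = (3)·(2)/[(2)·(1)] = 3
Sum: 6·(1) + 2·(-3) + 4·(3) = 12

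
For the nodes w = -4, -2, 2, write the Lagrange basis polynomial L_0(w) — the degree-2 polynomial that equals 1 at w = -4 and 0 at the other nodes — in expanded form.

L_0(w) = (1/12)w^2 - 1/3

L_0(w) = (w + 2)(w - 2) / [(-2)·(-6)]
       = (w^2 - 4) / (12)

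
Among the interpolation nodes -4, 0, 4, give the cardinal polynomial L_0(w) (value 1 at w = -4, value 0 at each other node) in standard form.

L_0(w) = (1/32)w^2 - (1/8)w

L_0(w) = w(w - 4) / [(-4)·(-8)]
       = (w^2 - 4w) / (32)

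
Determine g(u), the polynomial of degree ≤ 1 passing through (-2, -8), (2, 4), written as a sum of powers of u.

g(u) = 3u - 2

L_0(u) = (u - 2) / [-4] = -(1/4)u + 1/2
L_1(u) = (u + 2) / [4] = (1/4)u + 1/2
g(u) = (-8)·L_0 + 4·L_1
  (-8)·L_0(u) = 2u - 4
  4·L_1(u) = u + 2
Adding term by term: 3u - 2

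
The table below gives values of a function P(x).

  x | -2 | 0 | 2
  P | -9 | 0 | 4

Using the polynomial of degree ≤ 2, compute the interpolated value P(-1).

Using Newton's divided-difference form:
P[-2,0] = (0 - (-9)) / (0 - (-2)) = 9/2
P[0,2] = (4 - 0) / (2 - 0) = 2
P[-2,0,2] = (2 - 9/2) / (2 - (-2)) = -5/8
P(-1) = -9 + (9/2)·(1) + (-5/8)·(1)·(-1) = -31/8

-31/8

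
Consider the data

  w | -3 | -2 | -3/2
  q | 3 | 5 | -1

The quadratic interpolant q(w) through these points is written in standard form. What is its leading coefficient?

L_0(w) = (w + 2)(w + 3/2) / [3/2] = (2/3)w^2 + (7/3)w + 2
L_1(w) = (w + 3)(w + 3/2) / [-1/2] = -2w^2 - 9w - 9
L_2(w) = (w + 3)(w + 2) / [3/4] = (4/3)w^2 + (20/3)w + 8
q(w) = 3·L_0 + 5·L_1 + (-1)·L_2
Only the coefficient of w^2 is needed; take it from each L_i and combine:
3·(2/3) + 5·(-2) + (-1)·(4/3) = -28/3

-28/3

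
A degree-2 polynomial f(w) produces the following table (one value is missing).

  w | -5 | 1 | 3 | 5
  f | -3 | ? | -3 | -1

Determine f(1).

-21/5

The 3 known values determine f uniquely (degree ≤ 2).
Evaluate each Lagrange basis at w = 1:
L_0(1) = (-2)·(-4)/[(-8)·(-10)] = 1/10
L_1(1) = (6)·(-4)/[(8)·(-2)] = 3/2
L_2(1) = (6)·(-2)/[(10)·(2)] = -3/5
Sum: (-3)·(1/10) + (-3)·(3/2) + (-1)·(-3/5) = -21/5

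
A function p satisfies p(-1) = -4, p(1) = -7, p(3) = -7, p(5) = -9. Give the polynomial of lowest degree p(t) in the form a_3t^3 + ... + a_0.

p(t) = -(5/48)t^3 + (11/16)t^2 - (67/48)t - 99/16

Newton's divided differences:
p[-1,1] = (-7 - (-4)) / (1 - (-1)) = -3/2
p[1,3] = (-7 - (-7)) / (3 - 1) = 0
p[3,5] = (-9 - (-7)) / (5 - 3) = -1
p[-1,1,3] = (0 - (-3/2)) / (3 - (-1)) = 3/8
p[1,3,5] = (-1 - 0) / (5 - 1) = -1/4
p[-1,1,3,5] = (-1/4 - 3/8) / (5 - (-1)) = -5/48
p(t) = -4 + (-3/2)·(t + 1) + (3/8)·(t + 1)(t - 1) + (-5/48)·(t + 1)(t - 1)(t - 3)
Expanding: p(t) = -(5/48)t^3 + (11/16)t^2 - (67/48)t - 99/16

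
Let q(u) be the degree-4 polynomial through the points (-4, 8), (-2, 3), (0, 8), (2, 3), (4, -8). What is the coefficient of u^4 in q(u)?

The leading coefficient equals the top divided difference q[-4,-2,0,2,4].
q[-4,-2] = (3 - 8) / (-2 - (-4)) = -5/2
q[-2,0] = (8 - 3) / (0 - (-2)) = 5/2
q[0,2] = (3 - 8) / (2 - 0) = -5/2
q[2,4] = (-8 - 3) / (4 - 2) = -11/2
q[-4,-2,0] = (5/2 - (-5/2)) / (0 - (-4)) = 5/4
q[-2,0,2] = (-5/2 - 5/2) / (2 - (-2)) = -5/4
q[0,2,4] = (-11/2 - (-5/2)) / (4 - 0) = -3/4
q[-4,-2,0,2] = (-5/4 - 5/4) / (2 - (-4)) = -5/12
q[-2,0,2,4] = (-3/4 - (-5/4)) / (4 - (-2)) = 1/12
q[-4,-2,0,2,4] = (1/12 - (-5/12)) / (4 - (-4)) = 1/16

1/16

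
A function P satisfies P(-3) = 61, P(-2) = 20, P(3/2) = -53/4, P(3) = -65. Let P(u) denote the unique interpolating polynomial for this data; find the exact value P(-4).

138

Evaluate each Lagrange basis at u = -4:
L_0(-4) = (-2)·(-11/2)·(-7)/[(-1)·(-9/2)·(-6)] = 77/27
L_1(-4) = (-1)·(-11/2)·(-7)/[(1)·(-7/2)·(-5)] = -11/5
L_2(-4) = (-1)·(-2)·(-7)/[(9/2)·(7/2)·(-3/2)] = 16/27
L_3(-4) = (-1)·(-2)·(-11/2)/[(6)·(5)·(3/2)] = -11/45
Sum: 61·(77/27) + 20·(-11/5) + (-53/4)·(16/27) + (-65)·(-11/45) = 138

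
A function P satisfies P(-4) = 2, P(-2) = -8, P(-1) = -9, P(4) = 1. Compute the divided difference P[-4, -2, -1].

4/3

P[-4,-2] = (-8 - 2) / (-2 - (-4)) = -5
P[-2,-1] = (-9 - (-8)) / (-1 - (-2)) = -1
P[-4,-2,-1] = (-1 - (-5)) / (-1 - (-4)) = 4/3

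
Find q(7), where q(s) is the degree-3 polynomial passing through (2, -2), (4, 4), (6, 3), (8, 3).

Evaluate each Lagrange basis at s = 7:
L_0(7) = (3)·(1)·(-1)/[(-2)·(-4)·(-6)] = 1/16
L_1(7) = (5)·(1)·(-1)/[(2)·(-2)·(-4)] = -5/16
L_2(7) = (5)·(3)·(-1)/[(4)·(2)·(-2)] = 15/16
L_3(7) = (5)·(3)·(1)/[(6)·(4)·(2)] = 5/16
Sum: (-2)·(1/16) + 4·(-5/16) + 3·(15/16) + 3·(5/16) = 19/8

19/8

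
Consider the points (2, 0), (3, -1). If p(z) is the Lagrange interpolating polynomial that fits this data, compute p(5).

L_0(5) = (2)/[(-1)] = -2
L_1(5) = (3)/[(1)] = 3
Sum: 0 + (-1)·(3) = -3

-3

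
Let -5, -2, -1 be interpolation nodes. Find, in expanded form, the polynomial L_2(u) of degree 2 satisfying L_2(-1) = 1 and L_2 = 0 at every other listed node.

L_2(u) = (u + 5)(u + 2) / [(4)·(1)]
       = (u^2 + 7u + 10) / (4)

L_2(u) = (1/4)u^2 + (7/4)u + 5/2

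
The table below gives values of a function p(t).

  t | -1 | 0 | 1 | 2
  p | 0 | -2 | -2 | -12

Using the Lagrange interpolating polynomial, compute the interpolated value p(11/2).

-299

L_0(11/2) = (11/2)·(9/2)·(7/2)/[(-1)·(-2)·(-3)] = -231/16
L_1(11/2) = (13/2)·(9/2)·(7/2)/[(1)·(-1)·(-2)] = 819/16
L_2(11/2) = (13/2)·(11/2)·(7/2)/[(2)·(1)·(-1)] = -1001/16
L_3(11/2) = (13/2)·(11/2)·(9/2)/[(3)·(2)·(1)] = 429/16
Sum: 0 + (-2)·(819/16) + (-2)·(-1001/16) + (-12)·(429/16) = -299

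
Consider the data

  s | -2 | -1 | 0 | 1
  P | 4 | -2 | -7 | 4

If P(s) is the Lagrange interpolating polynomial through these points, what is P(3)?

134

Evaluate each Lagrange basis at s = 3:
L_0(3) = (4)·(3)·(2)/[(-1)·(-2)·(-3)] = -4
L_1(3) = (5)·(3)·(2)/[(1)·(-1)·(-2)] = 15
L_2(3) = (5)·(4)·(2)/[(2)·(1)·(-1)] = -20
L_3(3) = (5)·(4)·(3)/[(3)·(2)·(1)] = 10
Sum: 4·(-4) + (-2)·(15) + (-7)·(-20) + 4·(10) = 134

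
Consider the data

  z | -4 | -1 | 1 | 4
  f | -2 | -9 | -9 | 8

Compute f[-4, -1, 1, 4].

f[-4,-1] = (-9 - (-2)) / (-1 - (-4)) = -7/3
f[-1,1] = (-9 - (-9)) / (1 - (-1)) = 0
f[1,4] = (8 - (-9)) / (4 - 1) = 17/3
f[-4,-1,1] = (0 - (-7/3)) / (1 - (-4)) = 7/15
f[-1,1,4] = (17/3 - 0) / (4 - (-1)) = 17/15
f[-4,-1,1,4] = (17/15 - 7/15) / (4 - (-4)) = 1/12

1/12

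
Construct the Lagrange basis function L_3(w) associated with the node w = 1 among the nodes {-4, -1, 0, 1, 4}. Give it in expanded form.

L_3(w) = -(1/30)w^4 - (1/30)w^3 + (8/15)w^2 + (8/15)w

L_3(w) = (w + 4)(w + 1)w(w - 4) / [(5)·(2)·(1)·(-3)]
       = (w^4 + w^3 - 16w^2 - 16w) / (-30)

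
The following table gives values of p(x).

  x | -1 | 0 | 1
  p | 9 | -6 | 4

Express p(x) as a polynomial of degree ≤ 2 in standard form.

p(x) = (25/2)x^2 - (5/2)x - 6

Build the Lagrange basis polynomials:
L_0(x) = x(x - 1) / [2] = (1/2)x^2 - (1/2)x
L_1(x) = (x + 1)(x - 1) / [-1] = -x^2 + 1
L_2(x) = (x + 1)x / [2] = (1/2)x^2 + (1/2)x
p(x) = 9·L_0 + (-6)·L_1 + 4·L_2
  9·L_0(x) = (9/2)x^2 - (9/2)x
  (-6)·L_1(x) = 6x^2 - 6
  4·L_2(x) = 2x^2 + 2x
Adding term by term: (25/2)x^2 - (5/2)x - 6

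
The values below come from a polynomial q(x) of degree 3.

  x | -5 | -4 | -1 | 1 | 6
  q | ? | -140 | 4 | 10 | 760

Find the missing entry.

The 4 known values determine q uniquely (degree ≤ 3).
Evaluate each Lagrange basis at x = -5:
L_0(-5) = (-4)·(-6)·(-11)/[(-3)·(-5)·(-10)] = 44/25
L_1(-5) = (-1)·(-6)·(-11)/[(3)·(-2)·(-7)] = -11/7
L_2(-5) = (-1)·(-4)·(-11)/[(5)·(2)·(-5)] = 22/25
L_3(-5) = (-1)·(-4)·(-6)/[(10)·(7)·(5)] = -12/175
Sum: (-140)·(44/25) + 4·(-11/7) + 10·(22/25) + 760·(-12/175) = -296

-296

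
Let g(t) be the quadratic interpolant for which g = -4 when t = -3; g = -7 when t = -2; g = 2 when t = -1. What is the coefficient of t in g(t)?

L_0(t) = (t + 2)(t + 1) / [2] = (1/2)t^2 + (3/2)t + 1
L_1(t) = (t + 3)(t + 1) / [-1] = -t^2 - 4t - 3
L_2(t) = (t + 3)(t + 2) / [2] = (1/2)t^2 + (5/2)t + 3
g(t) = (-4)·L_0 + (-7)·L_1 + 2·L_2
Only the coefficient of t is needed; take it from each L_i and combine:
(-4)·(3/2) + (-7)·(-4) + 2·(5/2) = 27

27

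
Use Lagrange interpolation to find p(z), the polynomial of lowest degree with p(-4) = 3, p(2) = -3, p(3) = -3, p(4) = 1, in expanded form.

p(z) = (13/56)z^3 - (5/56)z^2 - (111/28)z + 24/7

Build the Lagrange basis polynomials:
L_0(z) = (z - 2)(z - 3)(z - 4) / [-336] = -(1/336)z^3 + (3/112)z^2 - (13/168)z + 1/14
L_1(z) = (z + 4)(z - 3)(z - 4) / [12] = (1/12)z^3 - (1/4)z^2 - (4/3)z + 4
L_2(z) = (z + 4)(z - 2)(z - 4) / [-7] = -(1/7)z^3 + (2/7)z^2 + (16/7)z - 32/7
L_3(z) = (z + 4)(z - 2)(z - 3) / [16] = (1/16)z^3 - (1/16)z^2 - (7/8)z + 3/2
p(z) = 3·L_0 + (-3)·L_1 + (-3)·L_2 + 1·L_3
  3·L_0(z) = -(1/112)z^3 + (9/112)z^2 - (13/56)z + 3/14
  (-3)·L_1(z) = -(1/4)z^3 + (3/4)z^2 + 4z - 12
  (-3)·L_2(z) = (3/7)z^3 - (6/7)z^2 - (48/7)z + 96/7
  1·L_3(z) = (1/16)z^3 - (1/16)z^2 - (7/8)z + 3/2
Adding term by term: (13/56)z^3 - (5/56)z^2 - (111/28)z + 24/7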